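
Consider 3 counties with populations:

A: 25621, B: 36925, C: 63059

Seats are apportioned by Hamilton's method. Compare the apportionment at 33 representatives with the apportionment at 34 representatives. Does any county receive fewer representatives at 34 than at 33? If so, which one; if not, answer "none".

none

At 33 seats: A 7, B 10, C 16.
At 34 seats: A 7, B 10, C 17.
No county's allocation decreased.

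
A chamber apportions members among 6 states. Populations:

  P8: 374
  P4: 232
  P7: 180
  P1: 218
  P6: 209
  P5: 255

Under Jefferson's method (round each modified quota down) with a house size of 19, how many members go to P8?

Standard divisor 1468/19 ≈ 77.263; standard quotas: P8 4.841, P4 3.003, P7 2.330, P1 2.822, P6 2.705, P5 3.300.
Rounding down gives 4, 3, 2, 2, 2, 3 = 16 seats, so the divisor must be adjusted.
With modified divisor 67: modified quotas P8 5.582, P4 3.463, P7 2.687, P1 3.254, P6 3.119, P5 3.806.
Rounding down: P8 5, P4 3, P7 2, P1 3, P6 3, P5 3 (total 19).
P8 receives 5.

5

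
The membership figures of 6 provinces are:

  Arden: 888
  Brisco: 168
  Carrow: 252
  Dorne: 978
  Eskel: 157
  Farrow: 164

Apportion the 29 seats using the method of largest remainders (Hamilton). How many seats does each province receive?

Total 2607; standard divisor 2607/29 ≈ 89.897.
Standard quotas: Arden 9.878, Brisco 1.869, Carrow 2.803, Dorne 10.879, Eskel 1.746, Farrow 1.824.
Lower quotas: Arden 9, Brisco 1, Carrow 2, Dorne 10, Eskel 1, Farrow 1 (sum 24, leaving 5 seats).
Remainders in descending order: Dorne 0.879, Arden 0.878, Brisco 0.869, Farrow 0.824, Carrow 0.803, Eskel 0.746.
Largest remainders: Dorne, Arden, Brisco, Farrow, Carrow receive the extra seats.

Arden 10; Brisco 2; Carrow 3; Dorne 11; Eskel 1; Farrow 2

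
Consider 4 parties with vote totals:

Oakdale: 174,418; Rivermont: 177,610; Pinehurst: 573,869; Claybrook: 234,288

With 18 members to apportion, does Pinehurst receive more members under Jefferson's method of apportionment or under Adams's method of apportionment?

Jefferson

Jefferson: Oakdale 2, Rivermont 3, Pinehurst 9, Claybrook 4.
Adams: Oakdale 3, Rivermont 3, Pinehurst 8, Claybrook 4.
Pinehurst gets 9 under Jefferson and 8 under Adams.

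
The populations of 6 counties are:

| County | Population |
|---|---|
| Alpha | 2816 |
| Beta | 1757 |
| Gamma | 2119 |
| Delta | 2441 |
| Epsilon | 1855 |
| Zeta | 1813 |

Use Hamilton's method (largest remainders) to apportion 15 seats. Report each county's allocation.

Alpha=3, Beta=2, Gamma=3, Delta=3, Epsilon=2, Zeta=2

The standard divisor is 12801/15 ≈ 853.4.
Standard quotas: Alpha 3.300, Beta 2.059, Gamma 2.483, Delta 2.860, Epsilon 2.174, Zeta 2.124.
Lower quotas: Alpha 3, Beta 2, Gamma 2, Delta 2, Epsilon 2, Zeta 2 (sum 13, leaving 2 seats).
Remainders in descending order: Delta 0.860, Gamma 0.483, Alpha 0.300, Epsilon 0.174, Zeta 0.124, Beta 0.059.
The surplus seats go to Delta, Gamma.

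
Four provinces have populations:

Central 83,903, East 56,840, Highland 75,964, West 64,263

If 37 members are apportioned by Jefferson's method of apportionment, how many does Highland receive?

10

Standard divisor 280970/37 ≈ 7593.784; standard quotas: Central 11.049, East 7.485, Highland 10.003, West 8.463.
Rounding down gives 11, 7, 10, 8 = 36 seats, so the divisor must be adjusted.
With modified divisor 7123: modified quotas Central 11.779, East 7.980, Highland 10.665, West 9.022.
Rounding down: Central 11, East 7, Highland 10, West 9 (total 37).
Highland receives 10.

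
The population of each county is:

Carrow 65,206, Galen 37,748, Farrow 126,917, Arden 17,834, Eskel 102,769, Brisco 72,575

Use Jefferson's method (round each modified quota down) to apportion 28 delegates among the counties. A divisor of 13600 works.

With modified divisor 13600: modified quotas Carrow 4.795, Galen 2.776, Farrow 9.332, Arden 1.311, Eskel 7.557, Brisco 5.336.
Rounding down: Carrow 4, Galen 2, Farrow 9, Arden 1, Eskel 7, Brisco 5 (total 28).

Carrow 4; Galen 2; Farrow 9; Arden 1; Eskel 7; Brisco 5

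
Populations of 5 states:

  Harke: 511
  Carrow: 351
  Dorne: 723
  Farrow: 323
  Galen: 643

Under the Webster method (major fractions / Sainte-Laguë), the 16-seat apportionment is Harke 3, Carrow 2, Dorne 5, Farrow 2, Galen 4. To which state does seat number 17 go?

Priority for the next seat is population ÷ (current seats + 0.5).
Priorities: Harke 146.000, Carrow 140.400, Dorne 131.455, Farrow 129.200, Galen 142.889.
Highest priority: Harke.

Harke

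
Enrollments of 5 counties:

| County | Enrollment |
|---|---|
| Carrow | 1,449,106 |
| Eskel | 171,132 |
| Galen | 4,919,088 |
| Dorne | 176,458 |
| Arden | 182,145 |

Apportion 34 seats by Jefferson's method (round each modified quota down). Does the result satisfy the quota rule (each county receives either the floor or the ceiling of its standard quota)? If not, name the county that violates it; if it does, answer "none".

Standard quotas: Carrow 7.143, Eskel 0.844, Galen 24.246, Dorne 0.870, Arden 0.898.
Jefferson allocation: Carrow 7, Eskel 0, Galen 27, Dorne 0, Arden 0.
Galen has quota 24.246 (lower 24, upper 25) but receives 27 — outside the quota interval.

Galen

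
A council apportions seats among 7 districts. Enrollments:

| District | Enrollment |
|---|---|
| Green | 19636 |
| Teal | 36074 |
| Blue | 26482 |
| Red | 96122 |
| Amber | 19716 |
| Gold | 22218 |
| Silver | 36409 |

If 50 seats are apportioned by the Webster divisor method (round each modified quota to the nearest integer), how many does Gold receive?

4

Standard divisor 256657/50 ≈ 5133.14; standard quotas: Green 3.825, Teal 7.028, Blue 5.159, Red 18.726, Amber 3.841, Gold 4.328, Silver 7.093.
Rounding to the nearest integer gives Green 4, Teal 7, Blue 5, Red 19, Amber 4, Gold 4, Silver 7 — total 50, matching the house size, so no adjustment is needed.
Gold receives 4.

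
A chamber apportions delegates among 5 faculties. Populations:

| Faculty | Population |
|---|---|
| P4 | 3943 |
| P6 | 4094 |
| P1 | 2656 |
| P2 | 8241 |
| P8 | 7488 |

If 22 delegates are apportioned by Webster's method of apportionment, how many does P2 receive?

Standard divisor 26422/22 ≈ 1201; standard quotas: P4 3.283, P6 3.409, P1 2.211, P2 6.862, P8 6.235.
Rounding to the nearest integer gives 3, 3, 2, 7, 6 = 21 seats, so the divisor must be adjusted.
With modified divisor 1160: modified quotas P4 3.399, P6 3.529, P1 2.290, P2 7.104, P8 6.455.
Rounding to the nearest integer: P4 3, P6 4, P1 2, P2 7, P8 6 (total 22).
P2 receives 7.

7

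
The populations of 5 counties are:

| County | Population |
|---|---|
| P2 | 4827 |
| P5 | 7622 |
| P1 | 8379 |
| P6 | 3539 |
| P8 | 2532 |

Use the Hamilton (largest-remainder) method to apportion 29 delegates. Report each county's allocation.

P2: 5, P5: 8, P1: 9, P6: 4, P8: 3

Standard divisor: 26899 ÷ 29 ≈ 927.552.
Standard quotas: P2 5.2040, P5 8.2173, P1 9.0335, P6 3.8154, P8 2.7298.
Lower quotas: P2 5, P5 8, P1 9, P6 3, P8 2 (sum 27, leaving 2 seats).
Remainders in descending order: P6 0.8154, P8 0.7298, P5 0.2173, P2 0.2040, P1 0.0335.
Largest remainders: P6, P8 receive the extra seats.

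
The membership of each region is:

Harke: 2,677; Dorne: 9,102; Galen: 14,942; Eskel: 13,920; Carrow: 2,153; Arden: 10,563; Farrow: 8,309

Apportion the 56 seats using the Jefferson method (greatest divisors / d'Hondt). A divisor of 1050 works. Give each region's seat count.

With modified divisor 1050: modified quotas Harke 2.550, Dorne 8.669, Galen 14.230, Eskel 13.257, Carrow 2.050, Arden 10.060, Farrow 7.913.
Rounding down: Harke 2, Dorne 8, Galen 14, Eskel 13, Carrow 2, Arden 10, Farrow 7 (total 56).

Harke: 2, Dorne: 8, Galen: 14, Eskel: 13, Carrow: 2, Arden: 10, Farrow: 7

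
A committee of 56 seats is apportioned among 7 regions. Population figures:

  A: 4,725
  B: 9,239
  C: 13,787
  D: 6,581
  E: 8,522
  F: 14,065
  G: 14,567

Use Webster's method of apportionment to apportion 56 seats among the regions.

A=4; B=7; C=11; D=5; E=7; F=11; G=11

Standard divisor 71486/56 ≈ 1276.536; standard quotas: A 3.701, B 7.238, C 10.800, D 5.155, E 6.676, F 11.018, G 11.411.
Rounding to the nearest integer gives A 4, B 7, C 11, D 5, E 7, F 11, G 11 — total 56, matching the house size, so no adjustment is needed.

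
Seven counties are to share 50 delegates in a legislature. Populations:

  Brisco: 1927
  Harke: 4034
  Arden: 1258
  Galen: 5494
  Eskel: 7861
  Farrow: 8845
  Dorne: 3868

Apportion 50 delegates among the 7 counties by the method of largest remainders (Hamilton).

Standard divisor: 33287 ÷ 50 ≈ 665.74.
Standard quotas: Brisco 2.8945, Harke 6.0594, Arden 1.8896, Galen 8.2525, Eskel 11.8079, Farrow 13.2860, Dorne 5.8101.
Lower quotas: Brisco 2, Harke 6, Arden 1, Galen 8, Eskel 11, Farrow 13, Dorne 5 (sum 46, leaving 4 seats).
Remainders in descending order: Brisco 0.8945, Arden 0.8896, Dorne 0.8101, Eskel 0.8079, Farrow 0.2860, Galen 0.2525, Harke 0.0594.
The surplus seats go to Brisco, Arden, Dorne, Eskel.

Brisco=3; Harke=6; Arden=2; Galen=8; Eskel=12; Farrow=13; Dorne=6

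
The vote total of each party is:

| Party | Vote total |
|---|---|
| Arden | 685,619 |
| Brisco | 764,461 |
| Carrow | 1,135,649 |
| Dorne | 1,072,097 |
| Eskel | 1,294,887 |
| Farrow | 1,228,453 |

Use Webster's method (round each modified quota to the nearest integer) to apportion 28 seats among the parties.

Standard divisor 6181166/28 ≈ 220755.929; standard quotas: Arden 3.106, Brisco 3.463, Carrow 5.144, Dorne 4.856, Eskel 5.866, Farrow 5.565.
Rounding to the nearest integer gives Arden 3, Brisco 3, Carrow 5, Dorne 5, Eskel 6, Farrow 6 — total 28, matching the house size, so no adjustment is needed.

Arden: 3; Brisco: 3; Carrow: 5; Dorne: 5; Eskel: 6; Farrow: 6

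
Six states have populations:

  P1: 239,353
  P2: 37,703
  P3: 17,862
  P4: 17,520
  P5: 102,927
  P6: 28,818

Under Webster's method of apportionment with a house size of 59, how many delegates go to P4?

2

Standard divisor 444183/59 ≈ 7528.525; standard quotas: P1 31.793, P2 5.008, P3 2.373, P4 2.327, P5 13.672, P6 3.828.
Rounding to the nearest integer gives P1 32, P2 5, P3 2, P4 2, P5 14, P6 4 — total 59, matching the house size, so no adjustment is needed.
P4 receives 2.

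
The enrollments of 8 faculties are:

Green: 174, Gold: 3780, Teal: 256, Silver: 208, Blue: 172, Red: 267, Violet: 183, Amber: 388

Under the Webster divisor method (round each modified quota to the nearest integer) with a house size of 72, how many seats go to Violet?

Standard divisor 5428/72 ≈ 75.389; standard quotas: Green 2.308, Gold 50.140, Teal 3.396, Silver 2.759, Blue 2.282, Red 3.542, Violet 2.427, Amber 5.147.
Rounding to the nearest integer gives 2, 50, 3, 3, 2, 4, 2, 5 = 71 seats, so the divisor must be adjusted.
With modified divisor 74: modified quotas Green 2.351, Gold 51.081, Teal 3.459, Silver 2.811, Blue 2.324, Red 3.608, Violet 2.473, Amber 5.243.
Rounding to the nearest integer: Green 2, Gold 51, Teal 3, Silver 3, Blue 2, Red 4, Violet 2, Amber 5 (total 72).
Violet receives 2.

2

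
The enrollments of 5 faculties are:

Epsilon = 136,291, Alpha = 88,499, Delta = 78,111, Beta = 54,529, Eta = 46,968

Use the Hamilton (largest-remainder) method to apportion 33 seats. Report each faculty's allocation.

Epsilon 11; Alpha 7; Delta 6; Beta 5; Eta 4

Standard divisor: 404398 ÷ 33 ≈ 12254.485.
Standard quotas: Epsilon 11.1217, Alpha 7.2218, Delta 6.3741, Beta 4.4497, Eta 3.8327.
Lower quotas: Epsilon 11, Alpha 7, Delta 6, Beta 4, Eta 3 (sum 31, leaving 2 seats).
Remainders in descending order: Eta 0.8327, Beta 0.4497, Delta 0.3741, Alpha 0.2218, Epsilon 0.1217.
Largest remainders: Eta, Beta receive the extra seats.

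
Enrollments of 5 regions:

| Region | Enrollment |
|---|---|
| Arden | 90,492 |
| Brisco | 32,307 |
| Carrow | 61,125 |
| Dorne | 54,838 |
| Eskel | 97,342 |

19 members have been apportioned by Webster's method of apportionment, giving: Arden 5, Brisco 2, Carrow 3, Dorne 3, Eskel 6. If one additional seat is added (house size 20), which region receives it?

Priority for the next seat is population ÷ (current seats + 0.5).
Priorities: Arden 16453.091, Brisco 12922.800, Carrow 17464.286, Dorne 15668.000, Eskel 14975.692.
Highest priority: Carrow.

Carrow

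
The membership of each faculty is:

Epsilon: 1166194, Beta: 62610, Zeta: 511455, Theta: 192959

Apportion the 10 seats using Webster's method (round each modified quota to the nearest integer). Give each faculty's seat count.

Standard divisor 1933218/10 ≈ 193321.8; standard quotas: Epsilon 6.032, Beta 0.324, Zeta 2.646, Theta 0.998.
Rounding to the nearest integer gives Epsilon 6, Beta 0, Zeta 3, Theta 1 — total 10, matching the house size, so no adjustment is needed.

Epsilon 6, Beta 0, Zeta 3, Theta 1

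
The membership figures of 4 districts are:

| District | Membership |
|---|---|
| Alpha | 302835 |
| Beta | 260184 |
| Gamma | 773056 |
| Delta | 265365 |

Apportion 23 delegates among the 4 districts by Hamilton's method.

Total 1601440; standard divisor 1601440/23 ≈ 69627.826.
Standard quotas: Alpha 4.3493, Beta 3.7368, Gamma 11.1027, Delta 3.8112.
Lower quotas: Alpha 4, Beta 3, Gamma 11, Delta 3 (sum 21, leaving 2 seats).
Remainders in descending order: Delta 0.8112, Beta 0.7368, Alpha 0.3493, Gamma 0.1027.
Largest remainders: Delta, Beta receive the extra seats.

Alpha=4; Beta=4; Gamma=11; Delta=4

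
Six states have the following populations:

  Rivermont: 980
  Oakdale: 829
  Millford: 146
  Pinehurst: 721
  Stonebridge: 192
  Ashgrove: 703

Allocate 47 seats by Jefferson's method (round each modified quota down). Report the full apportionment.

Standard divisor 3571/47 ≈ 75.979; standard quotas: Rivermont 12.898, Oakdale 10.911, Millford 1.922, Pinehurst 9.489, Stonebridge 2.527, Ashgrove 9.253.
Rounding down gives 12, 10, 1, 9, 2, 9 = 43 seats, so the divisor must be adjusted.
With modified divisor 71: modified quotas Rivermont 13.803, Oakdale 11.676, Millford 2.056, Pinehurst 10.155, Stonebridge 2.704, Ashgrove 9.901.
Rounding down: Rivermont 13, Oakdale 11, Millford 2, Pinehurst 10, Stonebridge 2, Ashgrove 9 (total 47).

Rivermont 13, Oakdale 11, Millford 2, Pinehurst 10, Stonebridge 2, Ashgrove 9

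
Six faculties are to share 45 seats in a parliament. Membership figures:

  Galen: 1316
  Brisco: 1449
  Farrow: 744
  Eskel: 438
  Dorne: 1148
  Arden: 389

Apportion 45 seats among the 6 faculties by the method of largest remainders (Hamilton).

Total 5484; standard divisor 5484/45 ≈ 121.867.
Standard quotas: Galen 10.799, Brisco 11.890, Farrow 6.105, Eskel 3.594, Dorne 9.420, Arden 3.192.
Lower quotas: Galen 10, Brisco 11, Farrow 6, Eskel 3, Dorne 9, Arden 3 (sum 42, leaving 3 seats).
Remainders in descending order: Brisco 0.890, Galen 0.799, Eskel 0.594, Dorne 0.420, Arden 0.192, Farrow 0.105.
The surplus seats go to Brisco, Galen, Eskel.

Galen 11, Brisco 12, Farrow 6, Eskel 4, Dorne 9, Arden 3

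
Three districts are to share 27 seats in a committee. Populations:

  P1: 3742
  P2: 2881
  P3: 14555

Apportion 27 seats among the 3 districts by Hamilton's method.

Total 21178; standard divisor 21178/27 ≈ 784.37.
Standard quotas: P1 4.7707, P2 3.6730, P3 18.5563.
Lower quotas: P1 4, P2 3, P3 18 (sum 25, leaving 2 seats).
Remainders in descending order: P1 0.7707, P2 0.6730, P3 0.5563.
Largest remainders: P1, P2 receive the extra seats.

P1 5, P2 4, P3 18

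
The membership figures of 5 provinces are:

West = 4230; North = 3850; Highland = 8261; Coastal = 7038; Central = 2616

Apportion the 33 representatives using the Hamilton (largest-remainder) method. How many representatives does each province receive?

Standard divisor: 25995 ÷ 33 ≈ 787.727.
Standard quotas: West 5.3699, North 4.8875, Highland 10.4871, Coastal 8.9346, Central 3.3209.
Lower quotas: West 5, North 4, Highland 10, Coastal 8, Central 3 (sum 30, leaving 3 seats).
Remainders in descending order: Coastal 0.9346, North 0.8875, Highland 0.4871, West 0.3699, Central 0.3209.
The surplus seats go to Coastal, North, Highland.

West 5; North 5; Highland 11; Coastal 9; Central 3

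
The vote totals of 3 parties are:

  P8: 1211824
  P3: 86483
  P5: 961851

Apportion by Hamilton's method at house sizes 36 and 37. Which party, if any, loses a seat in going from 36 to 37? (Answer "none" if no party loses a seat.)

P3

At 36 seats: P8 19, P3 2, P5 15.
At 37 seats: P8 20, P3 1, P5 16.
P3 drops from 2 to 1.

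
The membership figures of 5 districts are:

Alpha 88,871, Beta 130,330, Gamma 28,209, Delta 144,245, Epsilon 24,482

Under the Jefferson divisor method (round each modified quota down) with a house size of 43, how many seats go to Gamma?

Standard divisor 416137/43 ≈ 9677.605; standard quotas: Alpha 9.183, Beta 13.467, Gamma 2.915, Delta 14.905, Epsilon 2.530.
Rounding down gives 9, 13, 2, 14, 2 = 40 seats, so the divisor must be adjusted.
With modified divisor 9200: modified quotas Alpha 9.660, Beta 14.166, Gamma 3.066, Delta 15.679, Epsilon 2.661.
Rounding down: Alpha 9, Beta 14, Gamma 3, Delta 15, Epsilon 2 (total 43).
Gamma receives 3.

3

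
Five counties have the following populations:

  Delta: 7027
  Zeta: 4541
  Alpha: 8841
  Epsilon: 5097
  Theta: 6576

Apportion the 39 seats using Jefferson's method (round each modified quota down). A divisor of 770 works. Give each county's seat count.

Delta 9; Zeta 5; Alpha 11; Epsilon 6; Theta 8

With modified divisor 770: modified quotas Delta 9.126, Zeta 5.897, Alpha 11.482, Epsilon 6.619, Theta 8.540.
Rounding down: Delta 9, Zeta 5, Alpha 11, Epsilon 6, Theta 8 (total 39).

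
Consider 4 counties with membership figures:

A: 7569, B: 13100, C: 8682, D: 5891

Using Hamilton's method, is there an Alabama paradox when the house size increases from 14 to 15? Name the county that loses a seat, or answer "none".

none

At 14 seats: A 3, B 5, C 4, D 2.
At 15 seats: A 3, B 6, C 4, D 2.
No county's allocation decreased.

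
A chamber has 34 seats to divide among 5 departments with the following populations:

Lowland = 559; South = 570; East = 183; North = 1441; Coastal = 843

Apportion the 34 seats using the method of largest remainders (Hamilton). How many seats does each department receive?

Lowland 5, South 5, East 2, North 14, Coastal 8

Standard divisor: 3596 ÷ 34 ≈ 105.765.
Standard quotas: Lowland 5.285, South 5.389, East 1.730, North 13.625, Coastal 7.971.
Lower quotas: Lowland 5, South 5, East 1, North 13, Coastal 7 (sum 31, leaving 3 seats).
Remainders in descending order: Coastal 0.971, East 0.730, North 0.625, South 0.389, Lowland 0.285.
Largest remainders: Coastal, East, North receive the extra seats.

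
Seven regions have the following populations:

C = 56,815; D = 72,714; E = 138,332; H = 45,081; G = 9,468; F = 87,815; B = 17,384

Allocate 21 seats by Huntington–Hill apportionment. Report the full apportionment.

C=3, D=3, E=7, H=2, G=1, F=4, B=1

With divisor 21168: modified quotas C 2.684, D 3.435, E 6.535, H 2.130, G 0.447, F 4.148, B 0.821.
Geometric-mean thresholds: C √(2·3)=2.449, D √(3·4)=3.464, E √(6·7)=6.481, H √(2·3)=2.449, G (min 1), F √(4·5)=4.472, B (min 1).
Each quota rounded against its threshold gives C 3, D 3, E 7, H 2, G 1, F 4, B 1 (total 21).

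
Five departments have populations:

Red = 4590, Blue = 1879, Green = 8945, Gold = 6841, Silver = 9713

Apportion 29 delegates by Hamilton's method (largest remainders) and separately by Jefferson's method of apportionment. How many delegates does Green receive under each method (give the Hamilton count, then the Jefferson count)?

8 and 9

Hamilton: Red 4, Blue 2, Green 8, Gold 6, Silver 9.
Jefferson: Red 4, Blue 1, Green 9, Gold 6, Silver 9.
Green gets 8 under Hamilton and 9 under Jefferson.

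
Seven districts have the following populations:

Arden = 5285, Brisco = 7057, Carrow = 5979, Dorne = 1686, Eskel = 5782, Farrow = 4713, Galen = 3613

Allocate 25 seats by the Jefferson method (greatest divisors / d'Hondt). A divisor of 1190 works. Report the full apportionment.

With modified divisor 1190: modified quotas Arden 4.441, Brisco 5.930, Carrow 5.024, Dorne 1.417, Eskel 4.859, Farrow 3.961, Galen 3.036.
Rounding down: Arden 4, Brisco 5, Carrow 5, Dorne 1, Eskel 4, Farrow 3, Galen 3 (total 25).

Arden 4, Brisco 5, Carrow 5, Dorne 1, Eskel 4, Farrow 3, Galen 3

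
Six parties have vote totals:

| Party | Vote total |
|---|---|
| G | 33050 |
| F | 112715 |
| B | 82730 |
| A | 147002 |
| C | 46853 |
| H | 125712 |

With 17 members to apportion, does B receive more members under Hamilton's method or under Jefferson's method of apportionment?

Hamilton

Hamilton: G 1, F 3, B 3, A 5, C 1, H 4.
Jefferson: G 1, F 4, B 2, A 5, C 1, H 4.
B gets 3 under Hamilton and 2 under Jefferson.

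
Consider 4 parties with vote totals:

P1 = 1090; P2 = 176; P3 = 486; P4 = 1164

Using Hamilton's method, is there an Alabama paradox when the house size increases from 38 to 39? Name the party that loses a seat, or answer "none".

P3

At 38 seats: P1 14, P2 2, P3 7, P4 15.
At 39 seats: P1 15, P2 2, P3 6, P4 16.
P3 drops from 7 to 6.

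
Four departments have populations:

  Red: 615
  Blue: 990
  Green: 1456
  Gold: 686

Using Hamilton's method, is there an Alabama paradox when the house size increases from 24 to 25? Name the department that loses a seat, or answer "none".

At 24 seats: Red 4, Blue 6, Green 9, Gold 5.
At 25 seats: Red 4, Blue 7, Green 10, Gold 4.
Gold drops from 5 to 4.

Gold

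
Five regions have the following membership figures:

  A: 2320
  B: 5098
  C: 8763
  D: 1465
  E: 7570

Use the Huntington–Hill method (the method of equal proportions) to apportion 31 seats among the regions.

A 3, B 6, C 11, D 2, E 9

With divisor 817: modified quotas A 2.840, B 6.240, C 10.726, D 1.793, E 9.266.
Geometric-mean thresholds: A √(2·3)=2.449, B √(6·7)=6.481, C √(10·11)=10.488, D √(1·2)=1.414, E √(9·10)=9.487.
Each quota rounded against its threshold gives A 3, B 6, C 11, D 2, E 9 (total 31).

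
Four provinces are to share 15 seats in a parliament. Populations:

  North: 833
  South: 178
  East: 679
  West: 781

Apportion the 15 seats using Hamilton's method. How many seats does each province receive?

Total 2471; standard divisor 2471/15 ≈ 164.733.
Standard quotas: North 5.057, South 1.081, East 4.122, West 4.741.
Lower quotas: North 5, South 1, East 4, West 4 (sum 14, leaving 1 seat).
Remainders in descending order: West 0.741, East 0.122, South 0.081, North 0.057.
Largest remainder: West receives the extra seat.

North 5; South 1; East 4; West 5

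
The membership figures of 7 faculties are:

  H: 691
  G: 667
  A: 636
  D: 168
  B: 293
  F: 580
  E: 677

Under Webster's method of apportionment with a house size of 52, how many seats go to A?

Standard divisor 3712/52 ≈ 71.385; standard quotas: H 9.680, G 9.344, A 8.909, D 2.353, B 4.105, F 8.125, E 9.484.
Rounding to the nearest integer gives 10, 9, 9, 2, 4, 8, 9 = 51 seats, so the divisor must be adjusted.
With modified divisor 71: modified quotas H 9.732, G 9.394, A 8.958, D 2.366, B 4.127, F 8.169, E 9.535.
Rounding to the nearest integer: H 10, G 9, A 9, D 2, B 4, F 8, E 10 (total 52).
A receives 9.

9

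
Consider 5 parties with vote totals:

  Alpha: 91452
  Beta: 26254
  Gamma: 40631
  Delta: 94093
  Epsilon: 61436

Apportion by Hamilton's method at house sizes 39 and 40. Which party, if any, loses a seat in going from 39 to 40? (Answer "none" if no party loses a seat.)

none

At 39 seats: Alpha 11, Beta 3, Gamma 5, Delta 12, Epsilon 8.
At 40 seats: Alpha 12, Beta 3, Gamma 5, Delta 12, Epsilon 8.
No party's allocation decreased.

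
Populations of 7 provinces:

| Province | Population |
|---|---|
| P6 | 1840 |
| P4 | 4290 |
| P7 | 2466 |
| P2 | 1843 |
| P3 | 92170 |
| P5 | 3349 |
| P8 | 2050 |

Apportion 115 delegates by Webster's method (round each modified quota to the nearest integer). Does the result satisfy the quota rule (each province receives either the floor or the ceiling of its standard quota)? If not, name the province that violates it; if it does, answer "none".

P3

Standard quotas: P6 1.959, P4 4.568, P7 2.626, P2 1.962, P3 98.137, P5 3.566, P8 2.183.
Webster allocation: P6 2, P4 5, P7 3, P2 2, P3 97, P5 4, P8 2.
P3 has quota 98.137 (lower 98, upper 99) but receives 97 — outside the quota interval.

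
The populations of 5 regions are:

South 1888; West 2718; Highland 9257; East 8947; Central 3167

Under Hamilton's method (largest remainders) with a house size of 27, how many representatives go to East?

9

Standard divisor: 25977 ÷ 27 ≈ 962.111.
Standard quotas: South 1.9624, West 2.8250, Highland 9.6215, East 9.2993, Central 3.2917.
Lower quotas: South 1, West 2, Highland 9, East 9, Central 3 (sum 24, leaving 3 seats).
Remainders in descending order: South 0.9624, West 0.8250, Highland 0.6215, East 0.2993, Central 0.2917.
Largest remainders: South, West, Highland receive the extra seats.
East receives 9.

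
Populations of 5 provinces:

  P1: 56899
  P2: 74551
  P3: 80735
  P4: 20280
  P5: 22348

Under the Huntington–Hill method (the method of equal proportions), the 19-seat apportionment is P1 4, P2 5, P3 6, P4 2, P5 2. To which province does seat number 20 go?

P2

Priority for the next seat is population ÷ (√(s·(s+1))).
Priorities: P1 12723.003, P2 13611.088, P3 12457.681, P4 8279.275, P5 9123.533.
Highest priority: P2.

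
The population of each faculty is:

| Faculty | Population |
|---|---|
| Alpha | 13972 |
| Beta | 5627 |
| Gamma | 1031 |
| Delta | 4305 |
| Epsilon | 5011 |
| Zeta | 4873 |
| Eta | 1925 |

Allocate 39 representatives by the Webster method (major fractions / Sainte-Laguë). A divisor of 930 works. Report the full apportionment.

Alpha 15, Beta 6, Gamma 1, Delta 5, Epsilon 5, Zeta 5, Eta 2

With modified divisor 930: modified quotas Alpha 15.024, Beta 6.051, Gamma 1.109, Delta 4.629, Epsilon 5.388, Zeta 5.240, Eta 2.070.
Rounding to the nearest integer: Alpha 15, Beta 6, Gamma 1, Delta 5, Epsilon 5, Zeta 5, Eta 2 (total 39).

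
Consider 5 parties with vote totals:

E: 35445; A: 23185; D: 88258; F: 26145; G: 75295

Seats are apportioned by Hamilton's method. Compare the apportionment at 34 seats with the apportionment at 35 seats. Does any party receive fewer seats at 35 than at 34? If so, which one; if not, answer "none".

At 34 seats: E 5, A 3, D 12, F 4, G 10.
At 35 seats: E 5, A 3, D 12, F 4, G 11.
No party's allocation decreased.

none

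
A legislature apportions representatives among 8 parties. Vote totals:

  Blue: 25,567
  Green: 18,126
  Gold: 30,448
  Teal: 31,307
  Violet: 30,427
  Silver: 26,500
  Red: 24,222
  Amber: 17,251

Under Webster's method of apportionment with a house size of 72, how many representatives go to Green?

6

Standard divisor 203848/72 ≈ 2831.222; standard quotas: Blue 9.030, Green 6.402, Gold 10.754, Teal 11.058, Violet 10.747, Silver 9.360, Red 8.555, Amber 6.093.
Rounding to the nearest integer gives Blue 9, Green 6, Gold 11, Teal 11, Violet 11, Silver 9, Red 9, Amber 6 — total 72, matching the house size, so no adjustment is needed.
Green receives 6.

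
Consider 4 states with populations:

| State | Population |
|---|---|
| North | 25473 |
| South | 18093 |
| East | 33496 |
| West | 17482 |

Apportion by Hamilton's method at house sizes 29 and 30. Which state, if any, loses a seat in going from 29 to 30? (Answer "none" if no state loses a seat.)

At 29 seats: North 8, South 6, East 10, West 5.
At 30 seats: North 8, South 6, East 11, West 5.
No state's allocation decreased.

none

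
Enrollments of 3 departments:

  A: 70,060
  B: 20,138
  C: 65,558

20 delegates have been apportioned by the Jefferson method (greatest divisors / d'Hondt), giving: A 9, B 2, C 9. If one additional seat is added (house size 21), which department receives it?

A

Priority for the next seat is population ÷ (current seats + 1).
Priorities: A 7006.000, B 6712.667, C 6555.800.
Highest priority: A.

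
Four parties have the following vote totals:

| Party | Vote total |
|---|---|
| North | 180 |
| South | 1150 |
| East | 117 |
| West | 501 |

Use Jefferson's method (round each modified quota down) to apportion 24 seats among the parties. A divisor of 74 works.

North=2, South=15, East=1, West=6

With modified divisor 74: modified quotas North 2.432, South 15.541, East 1.581, West 6.770.
Rounding down: North 2, South 15, East 1, West 6 (total 24).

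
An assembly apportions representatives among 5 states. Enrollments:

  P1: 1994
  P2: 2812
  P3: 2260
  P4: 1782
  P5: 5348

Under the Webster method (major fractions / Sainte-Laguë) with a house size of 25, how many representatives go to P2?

Standard divisor 14196/25 ≈ 567.84; standard quotas: P1 3.512, P2 4.952, P3 3.980, P4 3.138, P5 9.418.
Rounding to the nearest integer gives P1 4, P2 5, P3 4, P4 3, P5 9 — total 25, matching the house size, so no adjustment is needed.
P2 receives 5.

5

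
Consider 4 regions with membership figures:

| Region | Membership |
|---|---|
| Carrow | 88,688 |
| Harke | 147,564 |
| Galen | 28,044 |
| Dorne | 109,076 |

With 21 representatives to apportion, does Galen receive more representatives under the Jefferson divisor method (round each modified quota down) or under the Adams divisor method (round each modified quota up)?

Jefferson: Carrow 5, Harke 9, Galen 1, Dorne 6.
Adams: Carrow 5, Harke 8, Galen 2, Dorne 6.
Galen gets 1 under Jefferson and 2 under Adams.

Adams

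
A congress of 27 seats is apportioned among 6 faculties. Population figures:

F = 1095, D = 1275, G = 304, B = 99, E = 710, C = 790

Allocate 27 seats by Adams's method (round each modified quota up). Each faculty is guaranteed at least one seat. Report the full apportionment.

Standard divisor 4273/27 ≈ 158.259; standard quotas: F 6.919, D 8.056, G 1.921, B 0.626, E 4.486, C 4.992.
Rounding up gives 7, 9, 2, 1, 5, 5 = 29 seats, so the divisor must be adjusted.
With modified divisor 180: modified quotas F 6.083, D 7.083, G 1.689, B 0.550, E 3.944, C 4.389.
Rounding up: F 7, D 8, G 2, B 1, E 4, C 5 (total 27).

F=7, D=8, G=2, B=1, E=4, C=5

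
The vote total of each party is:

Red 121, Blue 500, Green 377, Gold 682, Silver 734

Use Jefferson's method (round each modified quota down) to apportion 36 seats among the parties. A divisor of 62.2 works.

Red: 1, Blue: 8, Green: 6, Gold: 10, Silver: 11

With modified divisor 62.2: modified quotas Red 1.945, Blue 8.039, Green 6.061, Gold 10.965, Silver 11.801.
Rounding down: Red 1, Blue 8, Green 6, Gold 10, Silver 11 (total 36).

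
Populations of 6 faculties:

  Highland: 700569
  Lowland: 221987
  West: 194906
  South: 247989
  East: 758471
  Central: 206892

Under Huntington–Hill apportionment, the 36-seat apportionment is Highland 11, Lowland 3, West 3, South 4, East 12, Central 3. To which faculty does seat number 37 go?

Priority for the next seat is population ÷ (√(s·(s+1))).
Priorities: Highland 60976.705, Lowland 64082.127, West 56264.516, South 55452.026, East 60726.280, Central 59724.576.
Highest priority: Lowland.

Lowland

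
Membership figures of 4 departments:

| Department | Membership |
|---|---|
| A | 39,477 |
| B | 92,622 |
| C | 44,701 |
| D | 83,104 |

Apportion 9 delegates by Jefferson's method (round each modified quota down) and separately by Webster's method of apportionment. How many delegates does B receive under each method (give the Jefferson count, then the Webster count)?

Jefferson: A 1, B 4, C 1, D 3.
Webster: A 1, B 3, C 2, D 3.
B gets 4 under Jefferson and 3 under Webster.

4 and 3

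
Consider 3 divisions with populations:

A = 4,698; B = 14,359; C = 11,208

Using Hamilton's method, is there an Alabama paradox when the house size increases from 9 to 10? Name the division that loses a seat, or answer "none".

A

At 9 seats: A 2, B 4, C 3.
At 10 seats: A 1, B 5, C 4.
A drops from 2 to 1.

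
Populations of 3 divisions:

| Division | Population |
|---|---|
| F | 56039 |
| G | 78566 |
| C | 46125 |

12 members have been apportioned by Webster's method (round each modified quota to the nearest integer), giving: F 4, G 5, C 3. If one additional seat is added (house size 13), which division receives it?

G

Priority for the next seat is population ÷ (current seats + 0.5).
Priorities: F 12453.111, G 14284.727, C 13178.571.
Highest priority: G.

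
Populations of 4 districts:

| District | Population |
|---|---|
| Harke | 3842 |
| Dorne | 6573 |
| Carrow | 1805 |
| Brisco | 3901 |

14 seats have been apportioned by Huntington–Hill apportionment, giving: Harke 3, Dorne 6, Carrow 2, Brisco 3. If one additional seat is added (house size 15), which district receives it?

Priority for the next seat is population ÷ (√(s·(s+1))).
Priorities: Harke 1109.090, Dorne 1014.236, Carrow 736.888, Brisco 1126.122.
Highest priority: Brisco.

Brisco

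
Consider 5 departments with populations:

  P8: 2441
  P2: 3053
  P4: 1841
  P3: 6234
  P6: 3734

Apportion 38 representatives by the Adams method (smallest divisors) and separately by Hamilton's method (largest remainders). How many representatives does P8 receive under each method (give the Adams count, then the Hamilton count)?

Adams: P8 6, P2 7, P4 4, P3 13, P6 8.
Hamilton: P8 5, P2 7, P4 4, P3 14, P6 8.
P8 gets 6 under Adams and 5 under Hamilton.

6 and 5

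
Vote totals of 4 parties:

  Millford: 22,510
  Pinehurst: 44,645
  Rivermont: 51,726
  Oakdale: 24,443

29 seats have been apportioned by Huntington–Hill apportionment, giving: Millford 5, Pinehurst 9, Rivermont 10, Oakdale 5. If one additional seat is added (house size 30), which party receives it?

Priority for the next seat is population ÷ (√(s·(s+1))).
Priorities: Millford 4109.745, Pinehurst 4705.996, Rivermont 4931.881, Oakdale 4462.661.
Highest priority: Rivermont.

Rivermont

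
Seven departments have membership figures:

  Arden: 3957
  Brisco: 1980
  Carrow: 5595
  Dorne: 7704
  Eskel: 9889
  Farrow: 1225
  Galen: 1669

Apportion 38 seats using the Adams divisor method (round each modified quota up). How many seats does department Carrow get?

Standard divisor 32019/38 ≈ 842.605; standard quotas: Arden 4.696, Brisco 2.350, Carrow 6.640, Dorne 9.143, Eskel 11.736, Farrow 1.454, Galen 1.981.
Rounding up gives 5, 3, 7, 10, 12, 2, 2 = 41 seats, so the divisor must be adjusted.
With modified divisor 950: modified quotas Arden 4.165, Brisco 2.084, Carrow 5.889, Dorne 8.109, Eskel 10.409, Farrow 1.289, Galen 1.757.
Rounding up: Arden 5, Brisco 3, Carrow 6, Dorne 9, Eskel 11, Farrow 2, Galen 2 (total 38).
Carrow receives 6.

6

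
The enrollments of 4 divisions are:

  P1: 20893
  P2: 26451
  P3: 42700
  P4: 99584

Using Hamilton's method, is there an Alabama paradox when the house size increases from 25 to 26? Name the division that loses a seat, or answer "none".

none

At 25 seats: P1 3, P2 3, P3 6, P4 13.
At 26 seats: P1 3, P2 3, P3 6, P4 14.
No division's allocation decreased.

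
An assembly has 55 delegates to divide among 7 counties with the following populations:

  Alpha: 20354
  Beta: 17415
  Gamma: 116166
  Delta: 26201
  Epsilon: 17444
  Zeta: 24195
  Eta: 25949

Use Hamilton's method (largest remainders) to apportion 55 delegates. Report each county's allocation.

The standard divisor is 247724/55 ≈ 4504.073.
Standard quotas: Alpha 4.5190, Beta 3.8665, Gamma 25.7913, Delta 5.8172, Epsilon 3.8729, Zeta 5.3718, Eta 5.7612.
Lower quotas: Alpha 4, Beta 3, Gamma 25, Delta 5, Epsilon 3, Zeta 5, Eta 5 (sum 50, leaving 5 seats).
Remainders in descending order: Epsilon 0.8729, Beta 0.8665, Delta 0.8172, Gamma 0.7913, Eta 0.7612, Alpha 0.5190, Zeta 0.3718.
The surplus seats go to Epsilon, Beta, Delta, Gamma, Eta.

Alpha: 4; Beta: 4; Gamma: 26; Delta: 6; Epsilon: 4; Zeta: 5; Eta: 6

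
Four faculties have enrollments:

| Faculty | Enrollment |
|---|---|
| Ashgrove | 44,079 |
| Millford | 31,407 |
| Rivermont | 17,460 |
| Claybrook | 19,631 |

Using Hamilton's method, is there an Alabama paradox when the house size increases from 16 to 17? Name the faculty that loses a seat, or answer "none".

Rivermont

At 16 seats: Ashgrove 6, Millford 4, Rivermont 3, Claybrook 3.
At 17 seats: Ashgrove 7, Millford 5, Rivermont 2, Claybrook 3.
Rivermont drops from 3 to 2.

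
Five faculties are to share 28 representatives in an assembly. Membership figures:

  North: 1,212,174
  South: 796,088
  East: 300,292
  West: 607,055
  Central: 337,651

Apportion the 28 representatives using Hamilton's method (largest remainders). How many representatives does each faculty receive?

North 10, South 7, East 3, West 5, Central 3

The standard divisor is 3253260/28 ≈ 116187.857.
Standard quotas: North 10.4329, South 6.8517, East 2.5845, West 5.2248, Central 2.9061.
Lower quotas: North 10, South 6, East 2, West 5, Central 2 (sum 25, leaving 3 seats).
Remainders in descending order: Central 0.9061, South 0.8517, East 0.5845, North 0.4329, West 0.2248.
Largest remainders: Central, South, East receive the extra seats.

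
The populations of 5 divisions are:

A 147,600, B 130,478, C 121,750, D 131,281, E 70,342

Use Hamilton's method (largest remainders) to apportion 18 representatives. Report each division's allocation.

Standard divisor: 601451 ÷ 18 ≈ 33413.944.
Standard quotas: A 4.4173, B 3.9049, C 3.6437, D 3.9289, E 2.1052.
Lower quotas: A 4, B 3, C 3, D 3, E 2 (sum 15, leaving 3 seats).
Remainders in descending order: D 0.9289, B 0.9049, C 0.6437, A 0.4173, E 0.1052.
Largest remainders: D, B, C receive the extra seats.

A 4; B 4; C 4; D 4; E 2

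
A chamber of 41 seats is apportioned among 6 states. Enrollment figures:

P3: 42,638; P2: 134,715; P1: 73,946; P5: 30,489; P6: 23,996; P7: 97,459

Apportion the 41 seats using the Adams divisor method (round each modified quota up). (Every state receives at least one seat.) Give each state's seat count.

Standard divisor 403243/41 ≈ 9835.195; standard quotas: P3 4.335, P2 13.697, P1 7.519, P5 3.100, P6 2.440, P7 9.909.
Rounding up gives 5, 14, 8, 4, 3, 10 = 44 seats, so the divisor must be adjusted.
With modified divisor 10600: modified quotas P3 4.022, P2 12.709, P1 6.976, P5 2.876, P6 2.264, P7 9.194.
Rounding up: P3 5, P2 13, P1 7, P5 3, P6 3, P7 10 (total 41).

P3 5, P2 13, P1 7, P5 3, P6 3, P7 10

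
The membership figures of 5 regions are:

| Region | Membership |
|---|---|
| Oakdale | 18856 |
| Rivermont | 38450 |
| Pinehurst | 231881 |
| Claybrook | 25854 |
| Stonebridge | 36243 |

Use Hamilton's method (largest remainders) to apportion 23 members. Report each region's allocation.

Standard divisor: 351284 ÷ 23 ≈ 15273.217.
Standard quotas: Oakdale 1.2346, Rivermont 2.5175, Pinehurst 15.1822, Claybrook 1.6928, Stonebridge 2.3730.
Lower quotas: Oakdale 1, Rivermont 2, Pinehurst 15, Claybrook 1, Stonebridge 2 (sum 21, leaving 2 seats).
Remainders in descending order: Claybrook 0.6928, Rivermont 0.5175, Stonebridge 0.3730, Oakdale 0.2346, Pinehurst 0.1822.
Largest remainders: Claybrook, Rivermont receive the extra seats.

Oakdale 1, Rivermont 3, Pinehurst 15, Claybrook 2, Stonebridge 2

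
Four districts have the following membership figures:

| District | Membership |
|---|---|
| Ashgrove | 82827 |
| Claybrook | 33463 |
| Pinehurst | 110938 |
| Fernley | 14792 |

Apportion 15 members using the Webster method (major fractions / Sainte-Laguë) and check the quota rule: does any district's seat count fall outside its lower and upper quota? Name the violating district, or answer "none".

Standard quotas: Ashgrove 5.133, Claybrook 2.074, Pinehurst 6.876, Fernley 0.917.
Webster allocation: Ashgrove 5, Claybrook 2, Pinehurst 7, Fernley 1.
Every allocation lies between the lower and upper quota.

none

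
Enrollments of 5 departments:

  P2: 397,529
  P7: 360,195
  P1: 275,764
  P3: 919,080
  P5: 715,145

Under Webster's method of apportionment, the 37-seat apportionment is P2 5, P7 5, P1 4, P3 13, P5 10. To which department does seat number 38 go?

Priority for the next seat is population ÷ (current seats + 0.5).
Priorities: P2 72278.000, P7 65490.000, P1 61280.889, P3 68080.000, P5 68109.048.
Highest priority: P2.

P2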